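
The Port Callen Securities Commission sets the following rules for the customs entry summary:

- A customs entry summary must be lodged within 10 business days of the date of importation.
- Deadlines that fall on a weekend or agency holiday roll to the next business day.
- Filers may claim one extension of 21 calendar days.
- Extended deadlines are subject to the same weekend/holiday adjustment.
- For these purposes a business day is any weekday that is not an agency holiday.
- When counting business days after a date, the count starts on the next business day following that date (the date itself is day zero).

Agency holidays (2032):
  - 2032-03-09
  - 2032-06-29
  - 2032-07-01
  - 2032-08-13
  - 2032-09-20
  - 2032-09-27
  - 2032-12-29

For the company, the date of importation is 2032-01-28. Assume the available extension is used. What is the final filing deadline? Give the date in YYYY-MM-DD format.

10 business days after 2032-01-28, excluding weekends and holidays, is 2032-02-11.
2032-02-11 falls on a Wednesday, which is a business day, so no adjustment is needed.
Add the 21 calendar-day extension to 2032-02-11: 2032-03-03.
2032-03-03 falls on a Wednesday, which is a business day, so no adjustment is needed.
The final due date is 2032-03-03.

2032-03-03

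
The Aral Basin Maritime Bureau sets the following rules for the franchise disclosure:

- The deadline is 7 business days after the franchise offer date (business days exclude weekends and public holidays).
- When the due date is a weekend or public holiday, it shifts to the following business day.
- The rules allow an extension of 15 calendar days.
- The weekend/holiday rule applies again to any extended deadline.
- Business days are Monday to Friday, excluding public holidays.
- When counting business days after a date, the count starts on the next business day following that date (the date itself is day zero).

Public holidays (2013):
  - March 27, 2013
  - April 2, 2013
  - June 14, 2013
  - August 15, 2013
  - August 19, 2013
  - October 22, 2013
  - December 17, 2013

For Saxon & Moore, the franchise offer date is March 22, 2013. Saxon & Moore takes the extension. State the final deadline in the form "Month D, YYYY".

April 19, 2013

Starting the day after March 22, 2013 and counting 7 business days lands on April 4, 2013.
April 4, 2013 (Thursday) is already a business day.
The 15-calendar-day extension moves the deadline from April 4, 2013 to April 19, 2013.
April 19, 2013 (Friday) is already a business day.
So the filing is due April 19, 2013.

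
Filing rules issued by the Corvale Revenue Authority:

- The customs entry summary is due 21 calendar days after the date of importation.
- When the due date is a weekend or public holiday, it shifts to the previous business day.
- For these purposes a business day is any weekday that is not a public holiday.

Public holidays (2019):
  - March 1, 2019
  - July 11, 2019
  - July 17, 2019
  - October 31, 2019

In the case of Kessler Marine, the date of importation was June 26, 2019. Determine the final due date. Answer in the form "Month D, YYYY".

From June 26, 2019, 21 calendar days later is July 17, 2019.
July 17, 2019 falls on a listed holiday. Rolling to the preceding business day gives July 16, 2019, a Tuesday.
So the filing is due July 16, 2019.

July 16, 2019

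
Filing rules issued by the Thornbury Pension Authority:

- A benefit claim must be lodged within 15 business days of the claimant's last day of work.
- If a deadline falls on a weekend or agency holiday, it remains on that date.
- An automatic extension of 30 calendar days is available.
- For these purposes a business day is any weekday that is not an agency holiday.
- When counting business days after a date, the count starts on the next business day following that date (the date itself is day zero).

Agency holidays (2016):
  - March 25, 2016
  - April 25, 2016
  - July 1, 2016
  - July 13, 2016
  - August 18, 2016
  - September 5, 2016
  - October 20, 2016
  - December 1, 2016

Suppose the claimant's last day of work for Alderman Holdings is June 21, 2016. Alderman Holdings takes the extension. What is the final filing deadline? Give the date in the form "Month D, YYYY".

15 business days after June 21, 2016, excluding weekends and holidays, is July 14, 2016.
No adjustment is made for weekends or holidays, so July 14, 2016 stands.
With the 30-day extension, July 14, 2016 becomes August 13, 2016.
No adjustment is made for weekends or holidays, so August 13, 2016 stands.
The final due date is August 13, 2016.

August 13, 2016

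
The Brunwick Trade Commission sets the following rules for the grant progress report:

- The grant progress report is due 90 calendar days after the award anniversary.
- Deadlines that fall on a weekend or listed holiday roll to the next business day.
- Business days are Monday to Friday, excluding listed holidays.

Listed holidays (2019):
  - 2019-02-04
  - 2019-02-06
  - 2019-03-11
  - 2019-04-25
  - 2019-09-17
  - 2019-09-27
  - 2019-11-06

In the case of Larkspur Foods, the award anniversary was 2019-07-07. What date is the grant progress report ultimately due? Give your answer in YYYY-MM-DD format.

2019-10-07

90 calendar days after 2019-07-07 is 2019-10-05.
Because 2019-10-05 is a Saturday, the deadline becomes 2019-10-07 (Monday).
The final due date is 2019-10-07.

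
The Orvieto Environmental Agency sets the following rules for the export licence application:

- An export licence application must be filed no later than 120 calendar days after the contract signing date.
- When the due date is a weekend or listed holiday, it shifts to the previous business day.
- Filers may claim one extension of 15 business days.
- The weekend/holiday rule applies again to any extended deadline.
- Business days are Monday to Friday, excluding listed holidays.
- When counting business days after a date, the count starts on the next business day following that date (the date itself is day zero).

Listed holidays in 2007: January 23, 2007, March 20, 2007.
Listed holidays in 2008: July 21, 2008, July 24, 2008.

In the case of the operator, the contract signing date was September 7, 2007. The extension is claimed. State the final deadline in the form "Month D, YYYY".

January 25, 2008

From September 7, 2007, 120 calendar days later is January 5, 2008.
January 5, 2008 is a Saturday; the preceding business day is January 4, 2008 (Friday).
Counting 15 further business days from January 4, 2008 reaches January 25, 2008.
January 25, 2008 falls on a Friday, which is a business day, so no adjustment is needed.
The final due date is January 25, 2008.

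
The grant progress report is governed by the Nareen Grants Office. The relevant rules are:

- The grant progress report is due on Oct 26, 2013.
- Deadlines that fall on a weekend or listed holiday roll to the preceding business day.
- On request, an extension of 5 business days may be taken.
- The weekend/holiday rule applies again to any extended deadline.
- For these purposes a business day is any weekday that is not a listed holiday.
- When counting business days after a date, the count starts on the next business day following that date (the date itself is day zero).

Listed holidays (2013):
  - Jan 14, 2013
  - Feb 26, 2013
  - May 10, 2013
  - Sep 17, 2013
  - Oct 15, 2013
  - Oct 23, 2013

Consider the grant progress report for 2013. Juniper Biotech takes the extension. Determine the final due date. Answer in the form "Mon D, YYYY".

The statutory due date is Oct 26, 2013.
Because Oct 26, 2013 is a Saturday, the deadline becomes Oct 25, 2013 (Friday).
Counting 5 further business days from Oct 25, 2013 reaches Nov 1, 2013.
Since Nov 1, 2013 is a Friday and not a holiday, the date is unchanged.
So the filing is due Nov 1, 2013.

Nov 1, 2013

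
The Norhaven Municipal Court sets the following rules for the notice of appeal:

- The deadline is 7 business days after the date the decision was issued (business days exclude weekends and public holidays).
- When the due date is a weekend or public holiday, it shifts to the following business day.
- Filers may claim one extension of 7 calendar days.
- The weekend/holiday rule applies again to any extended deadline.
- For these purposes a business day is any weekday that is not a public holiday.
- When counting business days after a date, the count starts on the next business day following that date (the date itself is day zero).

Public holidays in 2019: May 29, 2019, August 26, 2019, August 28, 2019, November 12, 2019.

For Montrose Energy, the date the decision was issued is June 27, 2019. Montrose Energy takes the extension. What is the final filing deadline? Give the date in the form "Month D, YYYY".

July 15, 2019

7 business days after June 27, 2019, excluding weekends and holidays, is July 8, 2019.
July 8, 2019 is a Monday and not a listed holiday, so it stands.
The 7-calendar-day extension moves the deadline from July 8, 2019 to July 15, 2019.
July 15, 2019 (Monday) is already a business day.
The final due date is July 15, 2019.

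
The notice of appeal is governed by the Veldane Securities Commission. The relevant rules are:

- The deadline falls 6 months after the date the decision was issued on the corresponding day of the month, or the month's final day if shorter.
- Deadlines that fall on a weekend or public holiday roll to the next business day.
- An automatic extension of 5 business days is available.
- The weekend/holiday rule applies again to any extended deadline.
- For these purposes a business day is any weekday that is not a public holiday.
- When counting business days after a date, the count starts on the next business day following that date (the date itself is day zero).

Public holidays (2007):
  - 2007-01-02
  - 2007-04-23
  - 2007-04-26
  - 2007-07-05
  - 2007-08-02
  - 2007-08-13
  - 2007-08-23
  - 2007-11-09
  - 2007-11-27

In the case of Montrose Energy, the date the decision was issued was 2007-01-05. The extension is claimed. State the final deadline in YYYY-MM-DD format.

Moving 6 months forward from 2007-01-05 on the corresponding day gives 2007-07-05.
2007-07-05 falls on a listed holiday. Rolling to the next business day gives 2007-07-06, a Friday.
Counting 5 further business days from 2007-07-06 reaches 2007-07-13.
2007-07-13 is a Friday and not a listed holiday, so it stands.
Deadline: 2007-07-13.

2007-07-13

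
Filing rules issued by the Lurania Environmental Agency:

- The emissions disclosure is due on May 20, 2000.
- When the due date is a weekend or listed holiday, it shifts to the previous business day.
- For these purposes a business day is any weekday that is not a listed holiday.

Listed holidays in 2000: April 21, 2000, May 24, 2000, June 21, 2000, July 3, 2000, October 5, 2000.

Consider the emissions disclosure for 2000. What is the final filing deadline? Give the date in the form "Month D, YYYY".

May 19, 2000

The statutory due date is May 20, 2000.
May 20, 2000 falls on a Saturday. Rolling to the preceding business day gives May 19, 2000, a Friday.
Final deadline: May 19, 2000.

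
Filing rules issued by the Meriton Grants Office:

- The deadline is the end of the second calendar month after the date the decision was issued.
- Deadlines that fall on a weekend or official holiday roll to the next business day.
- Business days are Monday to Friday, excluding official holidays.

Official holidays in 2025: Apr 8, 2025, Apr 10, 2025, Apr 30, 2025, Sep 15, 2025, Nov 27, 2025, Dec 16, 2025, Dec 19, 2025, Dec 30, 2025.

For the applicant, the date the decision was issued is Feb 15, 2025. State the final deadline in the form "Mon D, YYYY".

May 1, 2025

The second month after Feb 15, 2025 is April 2025, whose last day is Apr 30, 2025.
Apr 30, 2025 is a listed holiday; the next business day is May 1, 2025 (Thursday).
Final deadline: May 1, 2025.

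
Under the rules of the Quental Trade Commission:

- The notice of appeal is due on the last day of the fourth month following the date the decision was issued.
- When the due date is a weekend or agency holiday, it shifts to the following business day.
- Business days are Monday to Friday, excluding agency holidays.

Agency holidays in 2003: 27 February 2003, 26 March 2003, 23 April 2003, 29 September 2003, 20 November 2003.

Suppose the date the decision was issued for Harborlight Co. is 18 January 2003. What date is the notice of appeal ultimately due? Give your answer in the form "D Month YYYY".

4 months after 18 January 2003 is May 2003; that month ends on 31 May 2003.
31 May 2003 falls on a Saturday. Rolling to the next business day gives 2 June 2003, a Monday.
Deadline: 2 June 2003.

2 June 2003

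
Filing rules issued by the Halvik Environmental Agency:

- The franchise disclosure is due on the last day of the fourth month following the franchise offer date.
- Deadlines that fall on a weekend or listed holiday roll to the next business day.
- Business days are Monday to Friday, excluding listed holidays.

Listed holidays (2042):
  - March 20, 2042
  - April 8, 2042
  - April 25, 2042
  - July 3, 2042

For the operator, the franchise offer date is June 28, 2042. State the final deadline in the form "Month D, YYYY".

October 31, 2042

4 months after June 28, 2042 is October 2042; that month ends on October 31, 2042.
October 31, 2042 (Friday) is already a business day.
Final deadline: October 31, 2042.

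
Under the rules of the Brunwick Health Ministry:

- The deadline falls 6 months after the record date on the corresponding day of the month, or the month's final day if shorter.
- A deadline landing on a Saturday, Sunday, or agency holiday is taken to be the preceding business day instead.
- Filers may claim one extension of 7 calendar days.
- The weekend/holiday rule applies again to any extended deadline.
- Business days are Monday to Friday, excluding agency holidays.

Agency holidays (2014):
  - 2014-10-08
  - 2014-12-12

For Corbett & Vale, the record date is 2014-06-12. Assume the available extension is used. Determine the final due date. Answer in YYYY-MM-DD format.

2014-12-18

6 months from 2014-06-12 is 2014-12-12.
2014-12-12 falls on a listed holiday. Rolling to the preceding business day gives 2014-12-11, a Thursday.
Add the 7 calendar-day extension to 2014-12-11: 2014-12-18.
2014-12-18 (Thursday) is already a business day.
Deadline: 2014-12-18.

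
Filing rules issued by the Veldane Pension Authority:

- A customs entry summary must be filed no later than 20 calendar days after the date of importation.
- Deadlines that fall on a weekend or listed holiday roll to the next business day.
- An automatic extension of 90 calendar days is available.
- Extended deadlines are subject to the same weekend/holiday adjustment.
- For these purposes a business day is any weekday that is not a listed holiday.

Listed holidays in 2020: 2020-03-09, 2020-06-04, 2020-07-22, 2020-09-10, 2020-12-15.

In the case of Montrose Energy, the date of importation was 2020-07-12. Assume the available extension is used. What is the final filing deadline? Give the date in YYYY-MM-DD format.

20 calendar days after 2020-07-12 is 2020-08-01.
Because 2020-08-01 is a Saturday, the deadline becomes 2020-08-03 (Monday).
The 90-calendar-day extension moves the deadline from 2020-08-03 to 2020-11-01.
2020-11-01 is a Sunday; the next business day is 2020-11-02 (Monday).
So the filing is due 2020-11-02.

2020-11-02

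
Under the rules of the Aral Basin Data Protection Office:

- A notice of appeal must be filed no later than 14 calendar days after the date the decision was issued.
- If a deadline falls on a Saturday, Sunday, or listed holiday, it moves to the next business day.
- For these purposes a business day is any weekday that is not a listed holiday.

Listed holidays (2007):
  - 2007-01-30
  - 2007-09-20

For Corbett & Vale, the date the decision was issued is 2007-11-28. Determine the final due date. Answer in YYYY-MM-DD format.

2007-12-12

14 calendar days after 2007-11-28 is 2007-12-12.
2007-12-12 is a Wednesday and not a listed holiday, so it stands.
The final due date is 2007-12-12.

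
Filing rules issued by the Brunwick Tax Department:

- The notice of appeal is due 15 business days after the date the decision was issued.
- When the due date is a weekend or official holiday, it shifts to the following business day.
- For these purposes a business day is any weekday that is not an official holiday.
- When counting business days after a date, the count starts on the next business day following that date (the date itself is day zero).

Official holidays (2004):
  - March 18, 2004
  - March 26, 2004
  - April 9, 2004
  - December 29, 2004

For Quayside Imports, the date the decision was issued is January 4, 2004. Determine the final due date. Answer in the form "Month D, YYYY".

January 23, 2004

Counting 15 business days after January 4, 2004 (skipping weekends and listed holidays) reaches January 23, 2004.
January 23, 2004 (Friday) is already a business day.
Final deadline: January 23, 2004.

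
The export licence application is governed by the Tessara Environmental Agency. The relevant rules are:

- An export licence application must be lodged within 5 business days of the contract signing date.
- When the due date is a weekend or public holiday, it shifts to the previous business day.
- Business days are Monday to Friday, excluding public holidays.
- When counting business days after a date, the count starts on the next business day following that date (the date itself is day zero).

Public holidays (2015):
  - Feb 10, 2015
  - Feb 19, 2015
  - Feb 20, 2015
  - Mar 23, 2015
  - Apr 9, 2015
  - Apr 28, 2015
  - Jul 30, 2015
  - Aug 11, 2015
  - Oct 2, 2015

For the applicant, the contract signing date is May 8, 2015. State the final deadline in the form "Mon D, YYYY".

May 15, 2015

5 business days after May 8, 2015, excluding weekends and holidays, is May 15, 2015.
May 15, 2015 (Friday) is already a business day.
Deadline: May 15, 2015.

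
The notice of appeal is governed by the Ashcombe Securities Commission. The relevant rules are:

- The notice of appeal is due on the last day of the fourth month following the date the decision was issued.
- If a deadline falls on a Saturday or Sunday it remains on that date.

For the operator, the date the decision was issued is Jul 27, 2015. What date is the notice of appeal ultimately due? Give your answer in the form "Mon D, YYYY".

4 months after Jul 27, 2015 falls in November 2015; the last day of that month is Nov 30, 2015.
Nov 30, 2015 is a Monday; no weekend or holiday adjustment applies.
Final deadline: Nov 30, 2015.

Nov 30, 2015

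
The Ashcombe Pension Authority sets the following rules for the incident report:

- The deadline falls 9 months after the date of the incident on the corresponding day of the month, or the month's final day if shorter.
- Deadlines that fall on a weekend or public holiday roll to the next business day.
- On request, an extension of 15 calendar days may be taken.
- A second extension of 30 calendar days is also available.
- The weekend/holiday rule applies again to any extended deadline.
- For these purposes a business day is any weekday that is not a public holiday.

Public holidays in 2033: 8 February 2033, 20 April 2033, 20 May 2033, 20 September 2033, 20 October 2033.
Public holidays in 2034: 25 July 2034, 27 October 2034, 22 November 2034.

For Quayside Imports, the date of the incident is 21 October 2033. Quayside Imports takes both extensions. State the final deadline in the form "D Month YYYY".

6 September 2034

Moving 9 months forward from 21 October 2033 on the corresponding day gives 21 July 2034.
Since 21 July 2034 is a Friday and not a holiday, the date is unchanged.
Add the 15 calendar-day extension to 21 July 2034: 5 August 2034.
5 August 2034 falls on a Saturday. Rolling to the next business day gives 7 August 2034, a Monday.
With the 30-day extension, 7 August 2034 becomes 6 September 2034.
6 September 2034 (Wednesday) is already a business day.
So the filing is due 6 September 2034.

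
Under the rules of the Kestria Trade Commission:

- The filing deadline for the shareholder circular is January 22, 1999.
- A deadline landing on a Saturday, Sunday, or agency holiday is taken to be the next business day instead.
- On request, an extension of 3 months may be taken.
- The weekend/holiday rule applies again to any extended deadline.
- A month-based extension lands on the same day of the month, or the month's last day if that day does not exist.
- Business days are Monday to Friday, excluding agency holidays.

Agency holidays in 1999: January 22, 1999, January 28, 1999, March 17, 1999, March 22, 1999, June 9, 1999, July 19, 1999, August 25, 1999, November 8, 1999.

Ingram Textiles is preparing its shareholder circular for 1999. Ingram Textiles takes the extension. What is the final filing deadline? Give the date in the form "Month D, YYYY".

The stated deadline is January 22, 1999.
January 22, 1999 falls on a listed holiday. Rolling to the next business day gives January 25, 1999, a Monday.
Add 3 months to January 25, 1999: April 25, 1999.
April 25, 1999 is a Sunday; the next business day is April 26, 1999 (Monday).
The final due date is April 26, 1999.

April 26, 1999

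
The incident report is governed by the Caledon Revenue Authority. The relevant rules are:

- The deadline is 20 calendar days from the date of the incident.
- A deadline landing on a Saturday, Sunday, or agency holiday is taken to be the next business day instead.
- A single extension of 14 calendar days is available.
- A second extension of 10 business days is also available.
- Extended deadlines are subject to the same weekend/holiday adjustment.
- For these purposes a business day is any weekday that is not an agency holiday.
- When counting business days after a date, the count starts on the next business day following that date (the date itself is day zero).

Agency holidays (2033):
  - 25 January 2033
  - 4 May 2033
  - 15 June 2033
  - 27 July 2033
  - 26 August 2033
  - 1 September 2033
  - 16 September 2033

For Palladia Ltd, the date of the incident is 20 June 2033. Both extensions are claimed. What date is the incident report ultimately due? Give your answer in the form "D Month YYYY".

Adding 20 calendar days to 20 June 2033 gives 10 July 2033.
10 July 2033 is a Sunday, so it moves to the next business day, 11 July 2033 (Monday).
Applying the 14-calendar-day extension: 11 July 2033 + 14 days = 25 July 2033.
25 July 2033 falls on a Monday, which is a business day, so no adjustment is needed.
Counting 10 further business days from 25 July 2033 reaches 9 August 2033.
9 August 2033 falls on a Tuesday, which is a business day, so no adjustment is needed.
So the filing is due 9 August 2033.

9 August 2033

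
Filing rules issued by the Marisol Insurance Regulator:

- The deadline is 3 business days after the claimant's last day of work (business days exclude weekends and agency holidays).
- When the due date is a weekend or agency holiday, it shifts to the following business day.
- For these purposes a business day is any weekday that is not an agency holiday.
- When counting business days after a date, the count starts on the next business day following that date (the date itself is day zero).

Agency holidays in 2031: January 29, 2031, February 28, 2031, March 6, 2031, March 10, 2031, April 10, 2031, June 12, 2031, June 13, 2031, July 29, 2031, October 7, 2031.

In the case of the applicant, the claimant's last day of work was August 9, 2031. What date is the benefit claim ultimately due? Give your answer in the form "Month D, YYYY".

August 13, 2031

Starting the day after August 9, 2031 and counting 3 business days lands on August 13, 2031.
August 13, 2031 falls on a Wednesday, which is a business day, so no adjustment is needed.
Final deadline: August 13, 2031.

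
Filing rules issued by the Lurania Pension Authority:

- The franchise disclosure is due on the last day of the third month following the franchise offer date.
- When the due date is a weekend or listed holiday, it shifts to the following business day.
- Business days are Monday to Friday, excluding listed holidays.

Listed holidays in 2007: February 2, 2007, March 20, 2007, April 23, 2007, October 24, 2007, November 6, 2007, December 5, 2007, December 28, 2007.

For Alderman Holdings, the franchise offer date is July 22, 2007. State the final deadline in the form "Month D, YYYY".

3 months after July 22, 2007 falls in October 2007; the last day of that month is October 31, 2007.
October 31, 2007 is a Wednesday and not a listed holiday, so it stands.
Final deadline: October 31, 2007.

October 31, 2007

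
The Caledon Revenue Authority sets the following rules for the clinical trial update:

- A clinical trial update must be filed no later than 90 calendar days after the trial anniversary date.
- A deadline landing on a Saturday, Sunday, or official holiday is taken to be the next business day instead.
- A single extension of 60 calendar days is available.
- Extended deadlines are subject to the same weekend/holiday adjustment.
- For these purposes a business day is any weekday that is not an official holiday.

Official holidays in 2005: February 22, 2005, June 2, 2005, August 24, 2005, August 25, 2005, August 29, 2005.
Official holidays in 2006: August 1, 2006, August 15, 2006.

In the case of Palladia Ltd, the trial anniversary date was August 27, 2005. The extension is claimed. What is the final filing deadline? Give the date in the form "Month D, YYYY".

Adding 90 calendar days to August 27, 2005 gives November 25, 2005.
November 25, 2005 is a Friday and not a listed holiday, so it stands.
With the 60-day extension, November 25, 2005 becomes January 24, 2006.
January 24, 2006 falls on a Tuesday, which is a business day, so no adjustment is needed.
Deadline: January 24, 2006.

January 24, 2006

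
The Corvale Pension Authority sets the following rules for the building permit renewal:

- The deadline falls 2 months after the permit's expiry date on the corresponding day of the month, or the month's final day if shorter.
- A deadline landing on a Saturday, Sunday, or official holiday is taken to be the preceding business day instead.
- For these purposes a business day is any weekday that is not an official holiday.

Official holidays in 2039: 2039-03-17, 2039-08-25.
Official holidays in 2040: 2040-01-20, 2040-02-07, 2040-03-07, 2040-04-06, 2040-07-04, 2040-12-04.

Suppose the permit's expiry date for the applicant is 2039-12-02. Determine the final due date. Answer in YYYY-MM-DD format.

2040-02-02

2 months after 2039-12-02, on the same day of the month, is 2040-02-02.
2040-02-02 is a Thursday and not a listed holiday, so it stands.
Final deadline: 2040-02-02.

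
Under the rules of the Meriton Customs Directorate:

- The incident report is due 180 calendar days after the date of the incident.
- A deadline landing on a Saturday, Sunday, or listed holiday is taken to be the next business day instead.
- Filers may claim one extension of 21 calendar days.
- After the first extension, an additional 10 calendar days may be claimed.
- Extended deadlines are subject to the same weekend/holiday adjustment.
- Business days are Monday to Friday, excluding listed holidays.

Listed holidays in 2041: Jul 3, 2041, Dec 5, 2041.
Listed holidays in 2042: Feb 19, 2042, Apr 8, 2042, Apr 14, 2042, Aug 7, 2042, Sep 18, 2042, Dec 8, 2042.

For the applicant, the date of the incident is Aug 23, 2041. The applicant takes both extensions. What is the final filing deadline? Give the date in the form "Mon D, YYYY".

Mar 24, 2042

Adding 180 calendar days to Aug 23, 2041 gives Feb 19, 2042.
Feb 19, 2042 is a listed holiday; the next business day is Feb 20, 2042 (Thursday).
The 21-calendar-day extension moves the deadline from Feb 20, 2042 to Mar 13, 2042.
Mar 13, 2042 falls on a Thursday, which is a business day, so no adjustment is needed.
Add the 10 calendar-day extension to Mar 13, 2042: Mar 23, 2042.
Mar 23, 2042 is a Sunday; the next business day is Mar 24, 2042 (Monday).
Final deadline: Mar 24, 2042.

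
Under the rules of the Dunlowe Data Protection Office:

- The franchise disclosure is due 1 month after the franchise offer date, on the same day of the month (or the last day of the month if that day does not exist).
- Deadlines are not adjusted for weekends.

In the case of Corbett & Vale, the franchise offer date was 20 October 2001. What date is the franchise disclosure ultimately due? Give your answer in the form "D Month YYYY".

20 November 2001

1 month from 20 October 2001 is 20 November 2001.
20 November 2001 is a Tuesday; no weekend or holiday adjustment applies.
Final deadline: 20 November 2001.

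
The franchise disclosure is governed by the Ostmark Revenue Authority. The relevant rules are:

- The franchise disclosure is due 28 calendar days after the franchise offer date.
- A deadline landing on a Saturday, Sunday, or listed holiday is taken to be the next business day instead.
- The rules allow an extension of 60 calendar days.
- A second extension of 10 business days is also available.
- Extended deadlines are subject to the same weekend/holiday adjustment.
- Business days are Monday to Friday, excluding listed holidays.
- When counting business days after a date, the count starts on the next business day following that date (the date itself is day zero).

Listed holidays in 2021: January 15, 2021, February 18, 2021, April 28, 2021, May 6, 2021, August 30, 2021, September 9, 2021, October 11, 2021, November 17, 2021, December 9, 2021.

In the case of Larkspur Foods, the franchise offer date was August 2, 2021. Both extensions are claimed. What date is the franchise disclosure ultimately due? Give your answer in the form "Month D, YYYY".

From August 2, 2021, 28 calendar days later is August 30, 2021.
August 30, 2021 falls on a listed holiday. Rolling to the next business day gives August 31, 2021, a Tuesday.
The 60-calendar-day extension moves the deadline from August 31, 2021 to October 30, 2021.
October 30, 2021 is a Saturday, so it moves to the next business day, November 1, 2021 (Monday).
Applying the 10-business-day extension: 10 business days after November 1, 2021 is November 15, 2021.
November 15, 2021 is a Monday and not a listed holiday, so it stands.
So the filing is due November 15, 2021.

November 15, 2021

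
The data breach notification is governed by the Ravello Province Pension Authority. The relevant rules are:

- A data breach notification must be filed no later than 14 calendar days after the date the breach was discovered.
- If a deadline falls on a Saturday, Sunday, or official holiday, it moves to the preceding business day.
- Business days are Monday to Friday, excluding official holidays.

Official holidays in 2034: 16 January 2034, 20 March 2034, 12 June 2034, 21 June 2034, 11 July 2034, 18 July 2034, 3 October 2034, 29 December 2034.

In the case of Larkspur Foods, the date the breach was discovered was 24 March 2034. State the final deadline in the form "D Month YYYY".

7 April 2034

14 calendar days after 24 March 2034 is 7 April 2034.
Since 7 April 2034 is a Friday and not a holiday, the date is unchanged.
So the filing is due 7 April 2034.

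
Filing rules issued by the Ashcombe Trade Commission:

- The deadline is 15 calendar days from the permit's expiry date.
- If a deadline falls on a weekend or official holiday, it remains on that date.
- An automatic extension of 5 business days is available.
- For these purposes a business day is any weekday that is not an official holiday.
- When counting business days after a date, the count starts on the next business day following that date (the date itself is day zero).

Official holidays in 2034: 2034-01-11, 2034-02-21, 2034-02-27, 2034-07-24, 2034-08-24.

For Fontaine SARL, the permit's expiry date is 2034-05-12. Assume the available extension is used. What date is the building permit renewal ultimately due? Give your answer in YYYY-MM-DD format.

Adding 15 calendar days to 2034-05-12 gives 2034-05-27.
2034-05-27 falls on a Saturday. The rules make no weekend/holiday allowance, so it remains 2034-05-27.
Applying the 5-business-day extension: 5 business days after 2034-05-27 is 2034-06-02.
2034-06-02 is a Friday; no weekend or holiday adjustment applies.
So the filing is due 2034-06-02.

2034-06-02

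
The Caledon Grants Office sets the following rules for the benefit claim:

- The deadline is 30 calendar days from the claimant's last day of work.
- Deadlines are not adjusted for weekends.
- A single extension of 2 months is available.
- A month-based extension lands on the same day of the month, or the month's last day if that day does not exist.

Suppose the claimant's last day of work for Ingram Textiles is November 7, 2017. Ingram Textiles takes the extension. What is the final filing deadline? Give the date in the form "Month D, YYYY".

February 7, 2018

From November 7, 2017, 30 calendar days later is December 7, 2017.
December 7, 2017 is a Thursday; no weekend or holiday adjustment applies.
Applying the 2 months extension: 2 months after December 7, 2017 is February 7, 2018.
No adjustment is made for weekends or holidays, so February 7, 2018 stands.
The final due date is February 7, 2018.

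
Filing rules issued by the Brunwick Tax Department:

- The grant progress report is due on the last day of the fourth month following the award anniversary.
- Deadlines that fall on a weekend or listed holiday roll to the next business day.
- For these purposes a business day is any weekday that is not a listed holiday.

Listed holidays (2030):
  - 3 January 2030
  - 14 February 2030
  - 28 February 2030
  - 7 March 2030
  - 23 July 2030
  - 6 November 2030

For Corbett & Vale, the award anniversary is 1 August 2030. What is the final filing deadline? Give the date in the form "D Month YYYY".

4 months after 1 August 2030 falls in December 2030; the last day of that month is 31 December 2030.
31 December 2030 falls on a Tuesday, which is a business day, so no adjustment is needed.
Final deadline: 31 December 2030.

31 December 2030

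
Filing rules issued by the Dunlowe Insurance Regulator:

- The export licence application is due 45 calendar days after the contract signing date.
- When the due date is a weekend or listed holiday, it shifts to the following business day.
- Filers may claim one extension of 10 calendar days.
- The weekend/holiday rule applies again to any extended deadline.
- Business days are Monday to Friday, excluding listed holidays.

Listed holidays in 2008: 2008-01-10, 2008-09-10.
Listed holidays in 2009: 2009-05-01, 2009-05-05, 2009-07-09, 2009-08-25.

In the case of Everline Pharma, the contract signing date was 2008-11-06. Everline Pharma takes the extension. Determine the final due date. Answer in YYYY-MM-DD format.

2009-01-01

Trigger date 2008-11-06 + 45 calendar days = 2008-12-21.
2008-12-21 is a Sunday; the next business day is 2008-12-22 (Monday).
Add the 10 calendar-day extension to 2008-12-22: 2009-01-01.
Since 2009-01-01 is a Thursday and not a holiday, the date is unchanged.
The final due date is 2009-01-01.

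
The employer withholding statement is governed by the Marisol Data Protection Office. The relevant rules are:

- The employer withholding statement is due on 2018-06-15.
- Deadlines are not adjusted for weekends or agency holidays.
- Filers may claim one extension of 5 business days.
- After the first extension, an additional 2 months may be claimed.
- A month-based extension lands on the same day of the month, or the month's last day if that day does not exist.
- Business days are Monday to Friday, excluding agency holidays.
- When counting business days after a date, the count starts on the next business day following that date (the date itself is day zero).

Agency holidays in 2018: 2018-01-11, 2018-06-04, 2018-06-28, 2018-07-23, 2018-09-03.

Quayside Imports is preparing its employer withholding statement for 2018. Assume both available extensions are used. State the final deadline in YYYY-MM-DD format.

2018-08-22

Start from the fixed due date, 2018-06-15.
No adjustment is made for weekends or holidays, so 2018-06-15 stands.
Counting 5 further business days from 2018-06-15 reaches 2018-06-22.
2018-06-22 falls on a Friday. The rules make no weekend/holiday allowance, so it remains 2018-06-22.
The 2 months extension carries 2018-06-22 to 2018-08-22.
No adjustment is made for weekends or holidays, so 2018-08-22 stands.
Deadline: 2018-08-22.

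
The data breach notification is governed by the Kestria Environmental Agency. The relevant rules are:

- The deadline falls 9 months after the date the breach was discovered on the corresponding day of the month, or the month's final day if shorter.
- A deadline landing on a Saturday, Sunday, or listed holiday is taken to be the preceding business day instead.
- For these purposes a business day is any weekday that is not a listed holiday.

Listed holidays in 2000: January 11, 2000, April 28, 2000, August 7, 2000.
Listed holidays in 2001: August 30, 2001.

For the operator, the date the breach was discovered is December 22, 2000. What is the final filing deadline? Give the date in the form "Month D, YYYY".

September 21, 2001

Moving 9 months forward from December 22, 2000 on the corresponding day gives September 22, 2001.
September 22, 2001 is a Saturday; the preceding business day is September 21, 2001 (Friday).
So the filing is due September 21, 2001.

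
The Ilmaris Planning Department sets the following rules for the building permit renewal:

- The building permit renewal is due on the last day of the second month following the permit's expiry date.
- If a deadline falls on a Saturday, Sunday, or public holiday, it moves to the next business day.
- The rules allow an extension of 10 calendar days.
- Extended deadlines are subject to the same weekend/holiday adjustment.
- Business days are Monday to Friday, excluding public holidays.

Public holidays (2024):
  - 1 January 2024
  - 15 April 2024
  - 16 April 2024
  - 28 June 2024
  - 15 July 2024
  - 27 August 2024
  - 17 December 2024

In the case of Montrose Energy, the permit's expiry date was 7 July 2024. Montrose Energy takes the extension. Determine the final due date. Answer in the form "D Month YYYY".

10 October 2024

2 months after 7 July 2024 falls in September 2024; the last day of that month is 30 September 2024.
Since 30 September 2024 is a Monday and not a holiday, the date is unchanged.
The 10-calendar-day extension moves the deadline from 30 September 2024 to 10 October 2024.
10 October 2024 (Thursday) is already a business day.
Deadline: 10 October 2024.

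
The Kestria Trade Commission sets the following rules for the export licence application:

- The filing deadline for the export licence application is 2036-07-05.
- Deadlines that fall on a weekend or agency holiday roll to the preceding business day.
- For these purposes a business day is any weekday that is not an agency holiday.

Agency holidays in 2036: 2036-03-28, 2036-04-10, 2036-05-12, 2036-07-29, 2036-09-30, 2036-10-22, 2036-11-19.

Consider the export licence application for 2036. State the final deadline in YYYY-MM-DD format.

2036-07-04

Start from the fixed due date, 2036-07-05.
Because 2036-07-05 is a Saturday, the deadline becomes 2036-07-04 (Friday).
Deadline: 2036-07-04.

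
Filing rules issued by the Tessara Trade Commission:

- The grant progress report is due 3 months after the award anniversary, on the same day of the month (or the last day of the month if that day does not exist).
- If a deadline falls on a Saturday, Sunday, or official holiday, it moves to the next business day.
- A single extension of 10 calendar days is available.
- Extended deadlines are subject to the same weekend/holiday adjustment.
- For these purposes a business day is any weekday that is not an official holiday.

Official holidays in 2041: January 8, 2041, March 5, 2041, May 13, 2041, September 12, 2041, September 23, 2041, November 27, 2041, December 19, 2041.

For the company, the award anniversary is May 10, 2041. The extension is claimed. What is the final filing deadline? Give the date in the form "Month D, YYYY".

3 months after May 10, 2041, on the same day of the month, is August 10, 2041.
August 10, 2041 is a Saturday; the next business day is August 12, 2041 (Monday).
The 10-calendar-day extension moves the deadline from August 12, 2041 to August 22, 2041.
Since August 22, 2041 is a Thursday and not a holiday, the date is unchanged.
Deadline: August 22, 2041.

August 22, 2041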